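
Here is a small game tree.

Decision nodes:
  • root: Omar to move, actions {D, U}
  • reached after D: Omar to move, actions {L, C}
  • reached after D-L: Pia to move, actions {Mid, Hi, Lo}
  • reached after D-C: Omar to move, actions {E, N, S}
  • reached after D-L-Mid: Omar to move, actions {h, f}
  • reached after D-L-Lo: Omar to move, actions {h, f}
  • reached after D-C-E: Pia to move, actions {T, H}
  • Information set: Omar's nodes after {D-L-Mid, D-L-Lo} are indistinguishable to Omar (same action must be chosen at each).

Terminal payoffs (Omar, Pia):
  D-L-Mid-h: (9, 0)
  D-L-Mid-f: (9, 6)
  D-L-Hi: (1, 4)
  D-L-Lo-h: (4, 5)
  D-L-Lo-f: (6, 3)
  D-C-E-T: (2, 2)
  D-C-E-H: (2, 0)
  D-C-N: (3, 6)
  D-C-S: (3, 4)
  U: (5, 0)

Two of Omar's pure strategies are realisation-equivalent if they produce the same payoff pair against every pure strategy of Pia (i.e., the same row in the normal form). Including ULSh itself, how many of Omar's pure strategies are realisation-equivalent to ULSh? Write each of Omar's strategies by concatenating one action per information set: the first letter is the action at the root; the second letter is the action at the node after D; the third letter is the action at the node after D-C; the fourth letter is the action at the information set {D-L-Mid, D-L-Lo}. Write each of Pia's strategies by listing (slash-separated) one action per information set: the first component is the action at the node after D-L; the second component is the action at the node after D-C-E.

Row for ULSh (columns Mid/T, Mid/H, Hi/T, Hi/H, Lo/T, Lo/H): (5,0) (5,0) (5,0) (5,0) (5,0) (5,0).
Under ULSh, Omar's choice at the node after D and at the node after D-C and at the information set {D-L-Mid, D-L-Lo} can never be reached regardless of what Pia does, so varying those choices leaves every outcome unchanged.
Holding the reachable choices fixed and varying the unreachable ones freely already gives 2 × 3 × 2 = 12 equivalent strategies.
No other strategy reproduces this row, so those 12 are the full class: ULEh, ULEf, ULNh, ULNf, ULSh, ULSf, UCEh, UCEf, UCNh, UCNf, UCSh, UCSf.

12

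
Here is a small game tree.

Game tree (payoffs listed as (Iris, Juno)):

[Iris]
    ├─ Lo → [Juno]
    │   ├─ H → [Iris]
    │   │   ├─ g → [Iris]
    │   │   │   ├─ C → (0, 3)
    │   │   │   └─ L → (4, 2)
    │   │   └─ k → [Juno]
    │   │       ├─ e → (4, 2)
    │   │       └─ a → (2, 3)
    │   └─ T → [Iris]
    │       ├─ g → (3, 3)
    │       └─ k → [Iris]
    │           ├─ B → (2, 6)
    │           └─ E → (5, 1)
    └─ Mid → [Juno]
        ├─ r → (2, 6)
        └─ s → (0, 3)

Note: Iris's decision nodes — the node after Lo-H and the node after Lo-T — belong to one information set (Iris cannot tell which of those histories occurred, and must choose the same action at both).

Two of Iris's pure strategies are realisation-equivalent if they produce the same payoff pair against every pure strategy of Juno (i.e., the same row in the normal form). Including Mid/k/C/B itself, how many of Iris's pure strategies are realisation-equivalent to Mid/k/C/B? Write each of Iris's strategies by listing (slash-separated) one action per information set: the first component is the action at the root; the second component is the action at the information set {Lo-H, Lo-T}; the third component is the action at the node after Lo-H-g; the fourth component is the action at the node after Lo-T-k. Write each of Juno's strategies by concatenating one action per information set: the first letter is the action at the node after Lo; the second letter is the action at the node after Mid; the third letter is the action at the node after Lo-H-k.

Row for Mid/k/C/B (columns Hre, Hra, Hse, Hsa, Tre, Tra, Tse, Tsa): (2,6) (2,6) (0,3) (0,3) (2,6) (2,6) (0,3) (0,3).
Under Mid/k/C/B, Iris's choice at the information set {Lo-H, Lo-T} and at the node after Lo-H-g and at the node after Lo-T-k can never be reached regardless of what Juno does, so varying those choices leaves every outcome unchanged.
Holding the reachable choices fixed and varying the unreachable ones freely already gives 2 × 2 × 2 = 8 equivalent strategies.
No other strategy reproduces this row, so those 8 are the full class: Mid/g/C/B, Mid/g/C/E, Mid/g/L/B, Mid/g/L/E, Mid/k/C/B, Mid/k/C/E, Mid/k/L/B, Mid/k/L/E.

8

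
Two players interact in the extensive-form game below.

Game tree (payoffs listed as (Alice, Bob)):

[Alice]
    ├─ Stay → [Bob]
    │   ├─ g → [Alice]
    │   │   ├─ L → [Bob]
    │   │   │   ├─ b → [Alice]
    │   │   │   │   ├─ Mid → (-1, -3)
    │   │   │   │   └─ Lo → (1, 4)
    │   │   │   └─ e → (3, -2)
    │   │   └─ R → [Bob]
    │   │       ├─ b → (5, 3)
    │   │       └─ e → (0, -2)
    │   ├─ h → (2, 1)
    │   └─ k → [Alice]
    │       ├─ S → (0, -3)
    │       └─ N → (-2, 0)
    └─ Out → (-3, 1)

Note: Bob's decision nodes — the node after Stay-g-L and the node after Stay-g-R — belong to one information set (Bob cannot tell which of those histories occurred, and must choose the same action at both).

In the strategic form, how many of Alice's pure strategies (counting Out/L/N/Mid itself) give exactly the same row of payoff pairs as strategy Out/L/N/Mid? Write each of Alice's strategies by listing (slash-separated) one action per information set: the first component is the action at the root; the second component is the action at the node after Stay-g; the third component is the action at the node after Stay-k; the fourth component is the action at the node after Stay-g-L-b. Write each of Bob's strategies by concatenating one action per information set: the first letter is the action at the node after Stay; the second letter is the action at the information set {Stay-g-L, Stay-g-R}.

Row for Out/L/N/Mid (columns gb, ge, hb, he, kb, ke): (-3,1) (-3,1) (-3,1) (-3,1) (-3,1) (-3,1).
Under Out/L/N/Mid, Alice's choice at the node after Stay-g and at the node after Stay-k and at the node after Stay-g-L-b can never be reached regardless of what Bob does, so varying those choices leaves every outcome unchanged.
Holding the reachable choices fixed and varying the unreachable ones freely already gives 2 × 2 × 2 = 8 equivalent strategies.
No other strategy reproduces this row, so those 8 are the full class: Out/L/S/Mid, Out/L/S/Lo, Out/L/N/Mid, Out/L/N/Lo, Out/R/S/Mid, Out/R/S/Lo, Out/R/N/Mid, Out/R/N/Lo.

8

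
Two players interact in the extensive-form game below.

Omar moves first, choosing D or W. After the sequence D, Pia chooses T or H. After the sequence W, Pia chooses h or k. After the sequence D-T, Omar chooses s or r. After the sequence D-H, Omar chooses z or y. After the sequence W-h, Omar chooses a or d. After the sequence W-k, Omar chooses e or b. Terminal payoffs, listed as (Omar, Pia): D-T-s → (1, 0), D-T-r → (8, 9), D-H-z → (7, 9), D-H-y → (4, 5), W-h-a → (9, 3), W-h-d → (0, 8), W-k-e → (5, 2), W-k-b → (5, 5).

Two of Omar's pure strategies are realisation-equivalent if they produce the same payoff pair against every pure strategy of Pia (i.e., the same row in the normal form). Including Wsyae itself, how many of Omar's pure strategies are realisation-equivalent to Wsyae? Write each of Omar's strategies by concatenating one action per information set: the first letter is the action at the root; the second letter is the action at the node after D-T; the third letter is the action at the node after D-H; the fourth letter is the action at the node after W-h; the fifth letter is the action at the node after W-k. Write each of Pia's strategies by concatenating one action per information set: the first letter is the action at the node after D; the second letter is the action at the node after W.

4

Row for Wsyae (columns Th, Tk, Hh, Hk): (9,3) (5,2) (9,3) (5,2).
Under Wsyae, Omar's choice at the node after D-T and at the node after D-H can never be reached regardless of what Pia does, so varying those choices leaves every outcome unchanged.
Holding the reachable choices fixed and varying the unreachable ones freely already gives 2 × 2 = 4 equivalent strategies.
No other strategy reproduces this row, so those 4 are the full class: Wszae, Wsyae, Wrzae, Wryae.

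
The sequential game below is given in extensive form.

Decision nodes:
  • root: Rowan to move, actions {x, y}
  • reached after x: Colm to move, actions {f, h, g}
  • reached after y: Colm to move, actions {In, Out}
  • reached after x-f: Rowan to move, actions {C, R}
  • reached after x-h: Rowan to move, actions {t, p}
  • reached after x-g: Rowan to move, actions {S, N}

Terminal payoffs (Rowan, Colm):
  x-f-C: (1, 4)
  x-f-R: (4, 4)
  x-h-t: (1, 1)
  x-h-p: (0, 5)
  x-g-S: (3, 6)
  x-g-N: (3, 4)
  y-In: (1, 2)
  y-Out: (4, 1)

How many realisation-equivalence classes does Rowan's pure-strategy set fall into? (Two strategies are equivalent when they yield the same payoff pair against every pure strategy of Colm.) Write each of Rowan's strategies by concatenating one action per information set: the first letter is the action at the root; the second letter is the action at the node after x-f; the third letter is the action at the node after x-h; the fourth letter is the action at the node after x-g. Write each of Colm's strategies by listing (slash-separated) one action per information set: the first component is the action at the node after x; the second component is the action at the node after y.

9

Rowan has 16 pure strategies: xCtS, xCtN, xCpS, xCpN, xRtS, xRtN, xRpS, xRpN, yCtS, yCtN, yCpS, yCpN, yRtS, yRtN, yRpS, yRpN. Columns: f/In, f/Out, h/In, h/Out, g/In, g/Out.
{xCtS} → row (1,4) (1,4) (1,1) (1,1) (3,6) (3,6)
{xCtN} → row (1,4) (1,4) (1,1) (1,1) (3,4) (3,4)
{xCpS} → row (1,4) (1,4) (0,5) (0,5) (3,6) (3,6)
{xCpN} → row (1,4) (1,4) (0,5) (0,5) (3,4) (3,4)
{xRtS} → row (4,4) (4,4) (1,1) (1,1) (3,6) (3,6)
{xRtN} → row (4,4) (4,4) (1,1) (1,1) (3,4) (3,4)
{xRpS} → row (4,4) (4,4) (0,5) (0,5) (3,6) (3,6)
{xRpN} → row (4,4) (4,4) (0,5) (0,5) (3,4) (3,4)
{yCtS, yCtN, yCpS, yCpN, yRtS, yRtN, yRpS, yRpN} → row (1,2) (4,1) (1,2) (4,1) (1,2) (4,1)
That's 9 distinct rows out of 16 strategies.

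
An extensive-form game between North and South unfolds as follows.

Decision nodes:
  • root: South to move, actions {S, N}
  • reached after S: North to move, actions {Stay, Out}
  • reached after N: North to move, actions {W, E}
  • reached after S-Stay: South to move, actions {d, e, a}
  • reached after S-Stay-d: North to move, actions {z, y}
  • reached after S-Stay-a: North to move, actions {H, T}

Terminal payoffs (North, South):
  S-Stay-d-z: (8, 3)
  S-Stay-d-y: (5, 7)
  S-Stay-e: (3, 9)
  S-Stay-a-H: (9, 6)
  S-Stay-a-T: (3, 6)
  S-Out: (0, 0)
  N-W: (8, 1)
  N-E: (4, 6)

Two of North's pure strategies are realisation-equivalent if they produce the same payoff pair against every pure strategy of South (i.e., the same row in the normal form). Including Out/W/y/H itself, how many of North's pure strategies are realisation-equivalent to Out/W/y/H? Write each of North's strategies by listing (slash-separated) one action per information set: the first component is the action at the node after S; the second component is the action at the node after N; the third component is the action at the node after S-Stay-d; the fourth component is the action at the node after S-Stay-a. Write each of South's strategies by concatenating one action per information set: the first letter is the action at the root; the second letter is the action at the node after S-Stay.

Row for Out/W/y/H (columns Sd, Se, Sa, Nd, Ne, Na): (0,0) (0,0) (0,0) (8,1) (8,1) (8,1).
Under Out/W/y/H, North's choice at the node after S-Stay-d and at the node after S-Stay-a can never be reached regardless of what South does, so varying those choices leaves every outcome unchanged.
Holding the reachable choices fixed and varying the unreachable ones freely already gives 2 × 2 = 4 equivalent strategies.
No other strategy reproduces this row, so those 4 are the full class: Out/W/z/H, Out/W/z/T, Out/W/y/H, Out/W/y/T.

4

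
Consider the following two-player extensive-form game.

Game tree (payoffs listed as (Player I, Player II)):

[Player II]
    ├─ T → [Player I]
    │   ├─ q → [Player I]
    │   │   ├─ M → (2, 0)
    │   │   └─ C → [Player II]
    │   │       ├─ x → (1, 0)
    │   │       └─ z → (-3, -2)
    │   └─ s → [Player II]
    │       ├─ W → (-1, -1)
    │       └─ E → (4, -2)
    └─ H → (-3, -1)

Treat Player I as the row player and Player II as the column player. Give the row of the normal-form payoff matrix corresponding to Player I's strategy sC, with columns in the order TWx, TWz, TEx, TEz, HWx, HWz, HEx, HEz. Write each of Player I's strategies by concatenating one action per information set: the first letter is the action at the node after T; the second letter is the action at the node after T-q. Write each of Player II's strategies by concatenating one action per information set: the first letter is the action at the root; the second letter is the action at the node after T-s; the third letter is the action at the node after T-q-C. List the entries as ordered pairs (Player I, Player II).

vs TWx: Player II plays T → Player I plays s at [T] → Player II plays W at [T-s] → (-1, -1)
vs TWz: Player II plays T → Player I plays s at [T] → Player II plays W at [T-s] → (-1, -1)
vs TEx: Player II plays T → Player I plays s at [T] → Player II plays E at [T-s] → (4, -2)
vs TEz: Player II plays T → Player I plays s at [T] → Player II plays E at [T-s] → (4, -2)
vs HWx: Player II plays H → (-3, -1)
vs HWz: Player II plays H → (-3, -1)
vs HEx: Player II plays H → (-3, -1)
vs HEz: Player II plays H → (-3, -1)

(-1,-1) (-1,-1) (4,-2) (4,-2) (-3,-1) (-3,-1) (-3,-1) (-3,-1)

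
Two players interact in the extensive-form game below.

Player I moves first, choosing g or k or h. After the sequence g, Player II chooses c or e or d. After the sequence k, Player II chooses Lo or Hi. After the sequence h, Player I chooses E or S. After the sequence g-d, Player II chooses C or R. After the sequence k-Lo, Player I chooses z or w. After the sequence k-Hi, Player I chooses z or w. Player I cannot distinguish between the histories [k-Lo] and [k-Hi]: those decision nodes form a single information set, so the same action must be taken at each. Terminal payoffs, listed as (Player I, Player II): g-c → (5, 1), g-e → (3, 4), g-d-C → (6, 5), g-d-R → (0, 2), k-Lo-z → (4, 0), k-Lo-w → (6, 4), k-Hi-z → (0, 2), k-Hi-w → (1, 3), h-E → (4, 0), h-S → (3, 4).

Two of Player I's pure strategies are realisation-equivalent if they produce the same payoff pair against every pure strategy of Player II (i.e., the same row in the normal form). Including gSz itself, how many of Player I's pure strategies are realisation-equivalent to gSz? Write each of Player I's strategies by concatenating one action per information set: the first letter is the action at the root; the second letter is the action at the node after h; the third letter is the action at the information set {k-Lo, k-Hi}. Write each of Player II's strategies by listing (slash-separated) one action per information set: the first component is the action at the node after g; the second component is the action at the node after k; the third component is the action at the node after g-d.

Row for gSz (columns c/Lo/C, c/Lo/R, c/Hi/C, c/Hi/R, e/Lo/C, e/Lo/R, e/Hi/C, e/Hi/R, d/Lo/C, d/Lo/R, d/Hi/C, d/Hi/R): (5,1) (5,1) (5,1) (5,1) (3,4) (3,4) (3,4) (3,4) (6,5) (0,2) (6,5) (0,2).
Under gSz, Player I's choice at the node after h and at the information set {k-Lo, k-Hi} can never be reached regardless of what Player II does, so varying those choices leaves every outcome unchanged.
Holding the reachable choices fixed and varying the unreachable ones freely already gives 2 × 2 = 4 equivalent strategies.
No other strategy reproduces this row, so those 4 are the full class: gEz, gEw, gSz, gSw.

4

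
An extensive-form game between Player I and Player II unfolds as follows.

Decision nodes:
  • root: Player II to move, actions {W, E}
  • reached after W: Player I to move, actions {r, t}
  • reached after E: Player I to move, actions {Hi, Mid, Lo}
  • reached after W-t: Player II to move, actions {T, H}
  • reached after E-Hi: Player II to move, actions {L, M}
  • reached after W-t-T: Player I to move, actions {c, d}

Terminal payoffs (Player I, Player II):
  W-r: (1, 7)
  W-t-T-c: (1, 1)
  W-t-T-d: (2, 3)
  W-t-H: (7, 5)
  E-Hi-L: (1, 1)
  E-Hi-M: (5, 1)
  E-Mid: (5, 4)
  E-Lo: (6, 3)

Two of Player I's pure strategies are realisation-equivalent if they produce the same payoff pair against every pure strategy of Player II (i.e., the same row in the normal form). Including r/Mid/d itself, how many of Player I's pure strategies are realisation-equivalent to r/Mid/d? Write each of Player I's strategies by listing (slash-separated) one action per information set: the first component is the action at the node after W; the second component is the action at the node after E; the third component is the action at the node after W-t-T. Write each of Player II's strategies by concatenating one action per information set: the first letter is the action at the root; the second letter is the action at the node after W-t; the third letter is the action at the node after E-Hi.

Row for r/Mid/d (columns WTL, WTM, WHL, WHM, ETL, ETM, EHL, EHM): (1,7) (1,7) (1,7) (1,7) (5,4) (5,4) (5,4) (5,4).
Under r/Mid/d, Player I's choice at the node after W-t-T can never be reached regardless of what Player II does, so varying those choices leaves every outcome unchanged.
Holding the reachable choices fixed and varying the unreachable one freely already gives 2 equivalent strategies.
No other strategy reproduces this row, so those 2 are the full class: r/Mid/c, r/Mid/d.

2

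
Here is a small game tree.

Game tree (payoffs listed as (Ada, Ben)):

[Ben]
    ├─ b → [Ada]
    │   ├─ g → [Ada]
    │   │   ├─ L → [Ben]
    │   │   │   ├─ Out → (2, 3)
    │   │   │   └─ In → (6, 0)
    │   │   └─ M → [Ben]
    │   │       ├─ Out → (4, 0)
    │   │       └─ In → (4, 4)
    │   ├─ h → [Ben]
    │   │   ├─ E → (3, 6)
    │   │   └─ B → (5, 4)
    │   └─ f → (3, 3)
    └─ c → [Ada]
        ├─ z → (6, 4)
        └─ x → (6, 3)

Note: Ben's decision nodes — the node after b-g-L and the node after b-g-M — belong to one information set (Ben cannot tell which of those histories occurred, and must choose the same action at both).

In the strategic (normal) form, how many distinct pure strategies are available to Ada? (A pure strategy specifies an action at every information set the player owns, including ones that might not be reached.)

Ada owns the node after b with actions {g, h, f} — three choices.
Ada owns the node after c with actions {z, x} — two choices.
Ada owns the node after b-g with actions {L, M} — two choices.
A pure strategy fixes one action at each information set independently, so the count is the product 3 × 2 × 2 = 12.
(For reference, Ben has 8 pure strategies, giving a 12×8 normal-form matrix.)

12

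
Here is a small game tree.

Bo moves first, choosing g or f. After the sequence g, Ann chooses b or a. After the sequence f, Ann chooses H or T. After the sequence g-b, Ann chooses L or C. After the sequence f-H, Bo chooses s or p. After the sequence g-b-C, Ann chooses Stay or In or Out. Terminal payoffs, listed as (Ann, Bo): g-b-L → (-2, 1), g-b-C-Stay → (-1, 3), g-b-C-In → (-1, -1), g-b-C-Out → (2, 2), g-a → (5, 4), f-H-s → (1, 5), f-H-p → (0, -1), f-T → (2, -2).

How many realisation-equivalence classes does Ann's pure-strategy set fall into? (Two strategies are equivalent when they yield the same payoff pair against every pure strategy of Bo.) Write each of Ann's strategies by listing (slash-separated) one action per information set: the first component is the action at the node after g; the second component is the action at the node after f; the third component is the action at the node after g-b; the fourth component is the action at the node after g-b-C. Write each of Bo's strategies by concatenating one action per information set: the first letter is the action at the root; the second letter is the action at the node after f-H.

Ann has 24 pure strategies: b/H/L/Stay, b/H/L/In, b/H/L/Out, b/H/C/Stay, b/H/C/In, b/H/C/Out, b/T/L/Stay, b/T/L/In, b/T/L/Out, b/T/C/Stay, b/T/C/In, b/T/C/Out, a/H/L/Stay, a/H/L/In, a/H/L/Out, a/H/C/Stay, a/H/C/In, a/H/C/Out, a/T/L/Stay, a/T/L/In, a/T/L/Out, a/T/C/Stay, a/T/C/In, a/T/C/Out. Columns: gs, gp, fs, fp.
{b/H/L/Stay, b/H/L/In, b/H/L/Out} → row (-2,1) (-2,1) (1,5) (0,-1)
{b/H/C/Stay} → row (-1,3) (-1,3) (1,5) (0,-1)
{b/H/C/In} → row (-1,-1) (-1,-1) (1,5) (0,-1)
{b/H/C/Out} → row (2,2) (2,2) (1,5) (0,-1)
{b/T/L/Stay, b/T/L/In, b/T/L/Out} → row (-2,1) (-2,1) (2,-2) (2,-2)
{b/T/C/Stay} → row (-1,3) (-1,3) (2,-2) (2,-2)
{b/T/C/In} → row (-1,-1) (-1,-1) (2,-2) (2,-2)
{b/T/C/Out} → row (2,2) (2,2) (2,-2) (2,-2)
{a/H/L/Stay, a/H/L/In, a/H/L/Out, a/H/C/Stay, a/H/C/In, a/H/C/Out} → row (5,4) (5,4) (1,5) (0,-1)
{a/T/L/Stay, a/T/L/In, a/T/L/Out, a/T/C/Stay, a/T/C/In, a/T/C/Out} → row (5,4) (5,4) (2,-2) (2,-2)
That's 10 distinct rows out of 24 strategies.

10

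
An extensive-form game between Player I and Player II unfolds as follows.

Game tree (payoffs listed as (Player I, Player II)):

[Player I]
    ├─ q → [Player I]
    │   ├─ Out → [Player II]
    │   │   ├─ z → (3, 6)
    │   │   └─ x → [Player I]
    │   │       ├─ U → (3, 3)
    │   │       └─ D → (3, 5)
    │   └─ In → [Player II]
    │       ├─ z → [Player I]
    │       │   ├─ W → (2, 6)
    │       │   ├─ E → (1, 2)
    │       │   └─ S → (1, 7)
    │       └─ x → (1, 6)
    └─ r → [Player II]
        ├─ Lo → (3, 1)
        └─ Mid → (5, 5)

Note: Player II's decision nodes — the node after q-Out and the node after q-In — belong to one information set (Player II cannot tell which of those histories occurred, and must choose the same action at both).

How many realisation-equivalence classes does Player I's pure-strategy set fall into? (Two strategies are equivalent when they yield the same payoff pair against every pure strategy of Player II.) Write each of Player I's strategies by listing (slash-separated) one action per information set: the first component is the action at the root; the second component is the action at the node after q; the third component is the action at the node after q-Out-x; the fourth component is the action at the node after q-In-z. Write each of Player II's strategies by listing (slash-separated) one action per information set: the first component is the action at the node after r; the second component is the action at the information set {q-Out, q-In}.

6

Player I has 24 pure strategies: q/Out/U/W, q/Out/U/E, q/Out/U/S, q/Out/D/W, q/Out/D/E, q/Out/D/S, q/In/U/W, q/In/U/E, q/In/U/S, q/In/D/W, q/In/D/E, q/In/D/S, r/Out/U/W, r/Out/U/E, r/Out/U/S, r/Out/D/W, r/Out/D/E, r/Out/D/S, r/In/U/W, r/In/U/E, r/In/U/S, r/In/D/W, r/In/D/E, r/In/D/S. Columns: Lo/z, Lo/x, Mid/z, Mid/x.
{q/Out/U/W, q/Out/U/E, q/Out/U/S} → row (3,6) (3,3) (3,6) (3,3)
{q/Out/D/W, q/Out/D/E, q/Out/D/S} → row (3,6) (3,5) (3,6) (3,5)
{q/In/U/W, q/In/D/W} → row (2,6) (1,6) (2,6) (1,6)
{q/In/U/E, q/In/D/E} → row (1,2) (1,6) (1,2) (1,6)
{q/In/U/S, q/In/D/S} → row (1,7) (1,6) (1,7) (1,6)
{r/Out/U/W, r/Out/U/E, r/Out/U/S, r/Out/D/W, r/Out/D/E, r/Out/D/S, r/In/U/W, r/In/U/E, r/In/U/S, r/In/D/W, r/In/D/E, r/In/D/S} → row (3,1) (3,1) (5,5) (5,5)
That's 6 distinct rows out of 24 strategies.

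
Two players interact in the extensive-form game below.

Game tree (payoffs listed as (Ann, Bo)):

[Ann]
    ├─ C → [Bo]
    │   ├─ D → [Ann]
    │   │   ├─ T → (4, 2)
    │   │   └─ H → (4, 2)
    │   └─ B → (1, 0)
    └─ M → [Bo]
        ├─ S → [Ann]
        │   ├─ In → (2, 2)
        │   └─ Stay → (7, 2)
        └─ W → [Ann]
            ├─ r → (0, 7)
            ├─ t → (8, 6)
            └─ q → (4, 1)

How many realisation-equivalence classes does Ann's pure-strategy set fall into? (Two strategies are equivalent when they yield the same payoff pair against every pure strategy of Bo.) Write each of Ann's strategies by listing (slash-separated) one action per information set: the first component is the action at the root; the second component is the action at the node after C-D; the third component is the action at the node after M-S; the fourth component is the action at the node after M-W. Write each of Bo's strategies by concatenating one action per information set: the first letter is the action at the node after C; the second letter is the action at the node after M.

7

Ann has 24 pure strategies: C/T/In/r, C/T/In/t, C/T/In/q, C/T/Stay/r, C/T/Stay/t, C/T/Stay/q, C/H/In/r, C/H/In/t, C/H/In/q, C/H/Stay/r, C/H/Stay/t, C/H/Stay/q, M/T/In/r, M/T/In/t, M/T/In/q, M/T/Stay/r, M/T/Stay/t, M/T/Stay/q, M/H/In/r, M/H/In/t, M/H/In/q, M/H/Stay/r, M/H/Stay/t, M/H/Stay/q. Columns: DS, DW, BS, BW.
{C/T/In/r, C/T/In/t, C/T/In/q, C/T/Stay/r, C/T/Stay/t, C/T/Stay/q, C/H/In/r, C/H/In/t, C/H/In/q, C/H/Stay/r, C/H/Stay/t, C/H/Stay/q} → row (4,2) (4,2) (1,0) (1,0)
{M/T/In/r, M/H/In/r} → row (2,2) (0,7) (2,2) (0,7)
{M/T/In/t, M/H/In/t} → row (2,2) (8,6) (2,2) (8,6)
{M/T/In/q, M/H/In/q} → row (2,2) (4,1) (2,2) (4,1)
{M/T/Stay/r, M/H/Stay/r} → row (7,2) (0,7) (7,2) (0,7)
{M/T/Stay/t, M/H/Stay/t} → row (7,2) (8,6) (7,2) (8,6)
{M/T/Stay/q, M/H/Stay/q} → row (7,2) (4,1) (7,2) (4,1)
That's 7 distinct rows out of 24 strategies.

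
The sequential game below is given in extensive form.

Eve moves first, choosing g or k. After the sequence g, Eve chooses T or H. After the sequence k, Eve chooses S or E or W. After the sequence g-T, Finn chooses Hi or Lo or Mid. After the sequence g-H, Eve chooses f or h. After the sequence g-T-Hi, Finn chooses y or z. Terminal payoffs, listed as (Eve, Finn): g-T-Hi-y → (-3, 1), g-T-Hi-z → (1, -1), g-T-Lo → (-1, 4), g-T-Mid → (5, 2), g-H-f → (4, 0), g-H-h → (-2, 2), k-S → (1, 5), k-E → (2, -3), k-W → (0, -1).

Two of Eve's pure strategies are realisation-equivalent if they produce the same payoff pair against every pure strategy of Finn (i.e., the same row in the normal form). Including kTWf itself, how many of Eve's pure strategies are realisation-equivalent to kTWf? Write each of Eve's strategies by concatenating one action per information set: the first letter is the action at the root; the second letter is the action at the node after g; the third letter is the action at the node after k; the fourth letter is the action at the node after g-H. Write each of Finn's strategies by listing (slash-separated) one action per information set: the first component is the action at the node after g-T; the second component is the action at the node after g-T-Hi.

Row for kTWf (columns Hi/y, Hi/z, Lo/y, Lo/z, Mid/y, Mid/z): (0,-1) (0,-1) (0,-1) (0,-1) (0,-1) (0,-1).
Under kTWf, Eve's choice at the node after g and at the node after g-H can never be reached regardless of what Finn does, so varying those choices leaves every outcome unchanged.
Holding the reachable choices fixed and varying the unreachable ones freely already gives 2 × 2 = 4 equivalent strategies.
No other strategy reproduces this row, so those 4 are the full class: kTWf, kTWh, kHWf, kHWh.

4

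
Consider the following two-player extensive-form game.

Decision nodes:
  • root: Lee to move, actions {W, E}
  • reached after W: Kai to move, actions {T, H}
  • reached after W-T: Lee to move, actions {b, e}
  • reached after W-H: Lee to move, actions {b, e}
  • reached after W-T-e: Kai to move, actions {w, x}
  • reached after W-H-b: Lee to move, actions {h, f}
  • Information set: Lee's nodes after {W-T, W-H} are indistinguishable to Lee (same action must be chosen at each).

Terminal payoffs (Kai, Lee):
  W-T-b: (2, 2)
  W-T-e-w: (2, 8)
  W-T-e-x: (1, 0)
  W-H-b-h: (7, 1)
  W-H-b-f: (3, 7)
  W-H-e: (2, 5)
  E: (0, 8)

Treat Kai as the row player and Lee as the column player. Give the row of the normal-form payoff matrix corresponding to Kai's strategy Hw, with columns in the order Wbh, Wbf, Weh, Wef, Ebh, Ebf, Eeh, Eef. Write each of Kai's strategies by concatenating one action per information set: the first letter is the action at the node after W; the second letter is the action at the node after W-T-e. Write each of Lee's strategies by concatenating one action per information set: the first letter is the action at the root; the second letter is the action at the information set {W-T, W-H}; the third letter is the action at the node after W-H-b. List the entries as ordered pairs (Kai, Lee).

(7,1) (3,7) (2,5) (2,5) (0,8) (0,8) (0,8) (0,8)

vs Wbh: Lee plays W → Kai plays H at [W] → Lee plays b at [W-H] → Lee plays h at [W-H-b] → (7, 1)
vs Wbf: Lee plays W → Kai plays H at [W] → Lee plays b at [W-H] → Lee plays f at [W-H-b] → (3, 7)
vs Weh: Lee plays W → Kai plays H at [W] → Lee plays e at [W-H] → (2, 5)
vs Wef: Lee plays W → Kai plays H at [W] → Lee plays e at [W-H] → (2, 5)
vs Ebh: Lee plays E → (0, 8)
vs Ebf: Lee plays E → (0, 8)
vs Eeh: Lee plays E → (0, 8)
vs Eef: Lee plays E → (0, 8)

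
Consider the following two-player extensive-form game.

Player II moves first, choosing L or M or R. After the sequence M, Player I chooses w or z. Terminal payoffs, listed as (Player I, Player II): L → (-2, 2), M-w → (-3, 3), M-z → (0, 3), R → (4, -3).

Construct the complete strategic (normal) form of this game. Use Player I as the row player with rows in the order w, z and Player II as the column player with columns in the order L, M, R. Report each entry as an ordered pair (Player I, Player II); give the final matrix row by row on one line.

w: (-2,2) (-3,3) (4,-3) | z: (-2,2) (0,3) (4,-3)

            L        M        R
   w   (-2,2)   (-3,3)   (4,-3)
   z   (-2,2)    (0,3)   (4,-3)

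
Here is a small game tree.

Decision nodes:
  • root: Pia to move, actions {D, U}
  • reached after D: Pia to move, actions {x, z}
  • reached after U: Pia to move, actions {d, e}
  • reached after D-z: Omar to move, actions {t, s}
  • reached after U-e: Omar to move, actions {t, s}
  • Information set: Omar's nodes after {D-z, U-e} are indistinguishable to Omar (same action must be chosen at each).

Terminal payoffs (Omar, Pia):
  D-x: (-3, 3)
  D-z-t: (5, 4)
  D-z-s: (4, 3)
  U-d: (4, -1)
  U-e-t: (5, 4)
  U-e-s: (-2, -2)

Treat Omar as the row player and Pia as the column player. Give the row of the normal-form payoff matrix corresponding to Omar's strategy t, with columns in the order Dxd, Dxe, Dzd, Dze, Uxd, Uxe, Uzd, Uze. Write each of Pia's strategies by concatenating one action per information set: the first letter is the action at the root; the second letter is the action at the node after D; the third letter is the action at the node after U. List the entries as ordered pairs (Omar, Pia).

(-3,3) (-3,3) (5,4) (5,4) (4,-1) (5,4) (4,-1) (5,4)

vs Dxd: Pia plays D → Pia plays x at [D] → (-3, 3)
vs Dxe: Pia plays D → Pia plays x at [D] → (-3, 3)
vs Dzd: Pia plays D → Pia plays z at [D] → Omar plays t at [D-z] → (5, 4)
vs Dze: Pia plays D → Pia plays z at [D] → Omar plays t at [D-z] → (5, 4)
vs Uxd: Pia plays U → Pia plays d at [U] → (4, -1)
vs Uxe: Pia plays U → Pia plays e at [U] → Omar plays t at [U-e] → (5, 4)
vs Uzd: Pia plays U → Pia plays d at [U] → (4, -1)
vs Uze: Pia plays U → Pia plays e at [U] → Omar plays t at [U-e] → (5, 4)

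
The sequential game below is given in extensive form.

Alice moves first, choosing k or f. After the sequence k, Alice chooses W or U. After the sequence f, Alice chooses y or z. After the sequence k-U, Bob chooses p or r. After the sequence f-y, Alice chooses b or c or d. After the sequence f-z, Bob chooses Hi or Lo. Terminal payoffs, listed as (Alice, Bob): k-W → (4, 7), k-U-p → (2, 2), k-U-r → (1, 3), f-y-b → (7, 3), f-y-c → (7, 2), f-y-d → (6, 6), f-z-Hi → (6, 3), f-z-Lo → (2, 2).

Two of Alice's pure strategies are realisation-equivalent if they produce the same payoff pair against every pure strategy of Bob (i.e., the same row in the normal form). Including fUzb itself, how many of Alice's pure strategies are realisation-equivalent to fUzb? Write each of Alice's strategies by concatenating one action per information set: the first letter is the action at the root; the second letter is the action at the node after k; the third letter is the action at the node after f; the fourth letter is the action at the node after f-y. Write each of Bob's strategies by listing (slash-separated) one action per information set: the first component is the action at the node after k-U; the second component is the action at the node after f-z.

6

Row for fUzb (columns p/Hi, p/Lo, r/Hi, r/Lo): (6,3) (2,2) (6,3) (2,2).
Under fUzb, Alice's choice at the node after k and at the node after f-y can never be reached regardless of what Bob does, so varying those choices leaves every outcome unchanged.
Holding the reachable choices fixed and varying the unreachable ones freely already gives 2 × 3 = 6 equivalent strategies.
No other strategy reproduces this row, so those 6 are the full class: fWzb, fWzc, fWzd, fUzb, fUzc, fUzd.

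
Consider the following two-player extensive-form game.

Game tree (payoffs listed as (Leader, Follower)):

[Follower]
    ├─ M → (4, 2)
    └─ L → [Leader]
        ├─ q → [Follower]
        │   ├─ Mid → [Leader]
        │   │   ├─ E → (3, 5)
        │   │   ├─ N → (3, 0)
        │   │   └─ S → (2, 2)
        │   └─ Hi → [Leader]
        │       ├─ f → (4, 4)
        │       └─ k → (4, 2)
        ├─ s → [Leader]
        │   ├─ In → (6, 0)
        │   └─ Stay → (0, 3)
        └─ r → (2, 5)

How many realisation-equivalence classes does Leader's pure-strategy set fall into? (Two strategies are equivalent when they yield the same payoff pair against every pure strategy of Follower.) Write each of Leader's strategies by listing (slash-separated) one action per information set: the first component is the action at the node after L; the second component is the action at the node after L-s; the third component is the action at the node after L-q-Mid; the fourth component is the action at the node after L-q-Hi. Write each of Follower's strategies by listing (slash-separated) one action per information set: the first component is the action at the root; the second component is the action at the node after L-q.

Leader has 36 pure strategies: q/In/E/f, q/In/E/k, q/In/N/f, q/In/N/k, q/In/S/f, q/In/S/k, q/Stay/E/f, q/Stay/E/k, q/Stay/N/f, q/Stay/N/k, q/Stay/S/f, q/Stay/S/k, s/In/E/f, s/In/E/k, s/In/N/f, s/In/N/k, s/In/S/f, s/In/S/k, s/Stay/E/f, s/Stay/E/k, s/Stay/N/f, s/Stay/N/k, s/Stay/S/f, s/Stay/S/k, r/In/E/f, r/In/E/k, r/In/N/f, r/In/N/k, r/In/S/f, r/In/S/k, r/Stay/E/f, r/Stay/E/k, r/Stay/N/f, r/Stay/N/k, r/Stay/S/f, r/Stay/S/k. Columns: M/Mid, M/Hi, L/Mid, L/Hi.
{q/In/E/f, q/Stay/E/f} → row (4,2) (4,2) (3,5) (4,4)
{q/In/E/k, q/Stay/E/k} → row (4,2) (4,2) (3,5) (4,2)
{q/In/N/f, q/Stay/N/f} → row (4,2) (4,2) (3,0) (4,4)
{q/In/N/k, q/Stay/N/k} → row (4,2) (4,2) (3,0) (4,2)
{q/In/S/f, q/Stay/S/f} → row (4,2) (4,2) (2,2) (4,4)
{q/In/S/k, q/Stay/S/k} → row (4,2) (4,2) (2,2) (4,2)
{s/In/E/f, s/In/E/k, s/In/N/f, s/In/N/k, s/In/S/f, s/In/S/k} → row (4,2) (4,2) (6,0) (6,0)
{s/Stay/E/f, s/Stay/E/k, s/Stay/N/f, s/Stay/N/k, s/Stay/S/f, s/Stay/S/k} → row (4,2) (4,2) (0,3) (0,3)
{r/In/E/f, r/In/E/k, r/In/N/f, r/In/N/k, r/In/S/f, r/In/S/k, r/Stay/E/f, r/Stay/E/k, r/Stay/N/f, r/Stay/N/k, r/Stay/S/f, r/Stay/S/k} → row (4,2) (4,2) (2,5) (2,5)
That's 9 distinct rows out of 36 strategies.

9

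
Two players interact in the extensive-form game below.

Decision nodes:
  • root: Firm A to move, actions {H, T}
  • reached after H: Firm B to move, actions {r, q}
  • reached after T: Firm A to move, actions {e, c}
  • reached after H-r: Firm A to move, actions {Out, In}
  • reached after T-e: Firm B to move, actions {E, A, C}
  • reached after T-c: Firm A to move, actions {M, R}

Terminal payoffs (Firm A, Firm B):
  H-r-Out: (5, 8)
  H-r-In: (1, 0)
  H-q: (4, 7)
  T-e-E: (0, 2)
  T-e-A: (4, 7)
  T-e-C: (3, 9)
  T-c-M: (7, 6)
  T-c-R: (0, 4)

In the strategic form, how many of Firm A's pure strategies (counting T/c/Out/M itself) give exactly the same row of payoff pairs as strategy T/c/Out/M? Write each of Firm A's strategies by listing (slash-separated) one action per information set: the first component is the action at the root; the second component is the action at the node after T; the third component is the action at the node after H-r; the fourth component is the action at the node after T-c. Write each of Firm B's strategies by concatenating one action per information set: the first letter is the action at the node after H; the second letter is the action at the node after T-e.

2

Row for T/c/Out/M (columns rE, rA, rC, qE, qA, qC): (7,6) (7,6) (7,6) (7,6) (7,6) (7,6).
Under T/c/Out/M, Firm A's choice at the node after H-r can never be reached regardless of what Firm B does, so varying those choices leaves every outcome unchanged.
Holding the reachable choices fixed and varying the unreachable one freely already gives 2 equivalent strategies.
No other strategy reproduces this row, so those 2 are the full class: T/c/Out/M, T/c/In/M.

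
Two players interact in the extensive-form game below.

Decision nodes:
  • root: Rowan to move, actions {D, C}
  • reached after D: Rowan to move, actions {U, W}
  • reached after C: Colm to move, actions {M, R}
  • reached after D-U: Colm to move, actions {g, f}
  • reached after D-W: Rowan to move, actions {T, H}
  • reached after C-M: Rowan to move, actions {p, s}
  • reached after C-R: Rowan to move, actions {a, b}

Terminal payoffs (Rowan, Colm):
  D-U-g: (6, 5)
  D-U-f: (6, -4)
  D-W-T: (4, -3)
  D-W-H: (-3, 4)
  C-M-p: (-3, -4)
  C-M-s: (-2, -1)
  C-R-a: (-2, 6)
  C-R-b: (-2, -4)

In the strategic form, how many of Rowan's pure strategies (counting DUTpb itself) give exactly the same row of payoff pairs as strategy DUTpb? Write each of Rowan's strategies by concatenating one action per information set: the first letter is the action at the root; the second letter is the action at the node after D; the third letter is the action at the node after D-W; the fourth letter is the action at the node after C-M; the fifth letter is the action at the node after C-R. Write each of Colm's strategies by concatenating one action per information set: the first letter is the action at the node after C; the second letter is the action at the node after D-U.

Row for DUTpb (columns Mg, Mf, Rg, Rf): (6,5) (6,-4) (6,5) (6,-4).
Under DUTpb, Rowan's choice at the node after D-W and at the node after C-M and at the node after C-R can never be reached regardless of what Colm does, so varying those choices leaves every outcome unchanged.
Holding the reachable choices fixed and varying the unreachable ones freely already gives 2 × 2 × 2 = 8 equivalent strategies.
No other strategy reproduces this row, so those 8 are the full class: DUTpa, DUTpb, DUTsa, DUTsb, DUHpa, DUHpb, DUHsa, DUHsb.

8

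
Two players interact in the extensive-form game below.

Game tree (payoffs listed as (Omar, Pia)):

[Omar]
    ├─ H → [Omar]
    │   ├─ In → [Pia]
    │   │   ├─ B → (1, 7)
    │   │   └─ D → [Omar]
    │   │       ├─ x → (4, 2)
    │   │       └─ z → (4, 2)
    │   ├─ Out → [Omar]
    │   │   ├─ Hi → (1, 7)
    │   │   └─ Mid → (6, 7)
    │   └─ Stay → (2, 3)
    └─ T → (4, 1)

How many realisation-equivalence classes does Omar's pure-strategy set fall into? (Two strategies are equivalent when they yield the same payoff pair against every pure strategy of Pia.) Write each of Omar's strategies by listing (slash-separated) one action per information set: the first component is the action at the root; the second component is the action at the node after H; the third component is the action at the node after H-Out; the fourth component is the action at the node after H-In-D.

Omar has 24 pure strategies: H/In/Hi/x, H/In/Hi/z, H/In/Mid/x, H/In/Mid/z, H/Out/Hi/x, H/Out/Hi/z, H/Out/Mid/x, H/Out/Mid/z, H/Stay/Hi/x, H/Stay/Hi/z, H/Stay/Mid/x, H/Stay/Mid/z, T/In/Hi/x, T/In/Hi/z, T/In/Mid/x, T/In/Mid/z, T/Out/Hi/x, T/Out/Hi/z, T/Out/Mid/x, T/Out/Mid/z, T/Stay/Hi/x, T/Stay/Hi/z, T/Stay/Mid/x, T/Stay/Mid/z. Columns: B, D.
{H/In/Hi/x, H/In/Hi/z, H/In/Mid/x, H/In/Mid/z} → row (1,7) (4,2)
{H/Out/Hi/x, H/Out/Hi/z} → row (1,7) (1,7)
{H/Out/Mid/x, H/Out/Mid/z} → row (6,7) (6,7)
{H/Stay/Hi/x, H/Stay/Hi/z, H/Stay/Mid/x, H/Stay/Mid/z} → row (2,3) (2,3)
{T/In/Hi/x, T/In/Hi/z, T/In/Mid/x, T/In/Mid/z, T/Out/Hi/x, T/Out/Hi/z, T/Out/Mid/x, T/Out/Mid/z, T/Stay/Hi/x, T/Stay/Hi/z, T/Stay/Mid/x, T/Stay/Mid/z} → row (4,1) (4,1)
That's 5 distinct rows out of 24 strategies.

5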